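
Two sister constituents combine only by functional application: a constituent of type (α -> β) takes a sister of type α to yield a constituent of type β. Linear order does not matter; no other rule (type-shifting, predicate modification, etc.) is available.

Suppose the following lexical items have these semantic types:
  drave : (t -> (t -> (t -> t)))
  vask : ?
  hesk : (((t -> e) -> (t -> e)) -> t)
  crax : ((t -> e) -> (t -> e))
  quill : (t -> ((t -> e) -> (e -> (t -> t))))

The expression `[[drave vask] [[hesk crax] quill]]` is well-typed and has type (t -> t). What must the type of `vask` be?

For [[drave vask] [[hesk crax] quill]] to have type (t -> t) with [[hesk crax] quill] of type ((t -> e) -> (e -> (t -> t))), [drave vask] must be the function: [drave vask] : (((t -> e) -> (e -> (t -> t))) -> (t -> t)).
For [drave vask] to have type (((t -> e) -> (e -> (t -> t))) -> (t -> t)) with drave of type (t -> (t -> (t -> t))), vask must be the function: vask : ((t -> (t -> (t -> t))) -> (((t -> e) -> (e -> (t -> t))) -> (t -> t))).

((t -> (t -> (t -> t))) -> (((t -> e) -> (e -> (t -> t))) -> (t -> t)))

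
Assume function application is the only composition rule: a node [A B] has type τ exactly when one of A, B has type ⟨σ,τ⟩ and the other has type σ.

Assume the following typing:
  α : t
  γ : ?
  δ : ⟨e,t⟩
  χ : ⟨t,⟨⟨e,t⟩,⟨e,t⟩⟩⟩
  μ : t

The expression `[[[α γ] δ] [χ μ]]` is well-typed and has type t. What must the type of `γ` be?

⟨t,⟨⟨e,t⟩,⟨⟨⟨e,t⟩,⟨e,t⟩⟩,t⟩⟩⟩

For [[[α γ] δ] [χ μ]] to have type t with [χ μ] of type ⟨⟨e,t⟩,⟨e,t⟩⟩, [[α γ] δ] must be the function: [[α γ] δ] : ⟨⟨⟨e,t⟩,⟨e,t⟩⟩,t⟩.
For [[α γ] δ] to have type ⟨⟨⟨e,t⟩,⟨e,t⟩⟩,t⟩ with δ of type ⟨e,t⟩, [α γ] must be the function: [α γ] : ⟨⟨e,t⟩,⟨⟨⟨e,t⟩,⟨e,t⟩⟩,t⟩⟩.
For [α γ] to have type ⟨⟨e,t⟩,⟨⟨⟨e,t⟩,⟨e,t⟩⟩,t⟩⟩ with α of type t, γ must be the function: γ : ⟨t,⟨⟨e,t⟩,⟨⟨⟨e,t⟩,⟨e,t⟩⟩,t⟩⟩⟩.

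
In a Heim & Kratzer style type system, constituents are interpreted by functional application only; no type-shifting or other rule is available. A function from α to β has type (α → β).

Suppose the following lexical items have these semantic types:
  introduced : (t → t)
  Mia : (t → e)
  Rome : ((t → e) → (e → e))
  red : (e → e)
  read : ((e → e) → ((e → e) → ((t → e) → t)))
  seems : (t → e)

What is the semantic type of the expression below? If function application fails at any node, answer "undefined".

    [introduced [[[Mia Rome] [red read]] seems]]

[Mia Rome]: Rome is ((t → e) → (e → e)), Mia is (t → e); result (e → e).
[red read]: read is ((e → e) → ((e → e) → ((t → e) → t))), red is (e → e); result ((e → e) → ((t → e) → t)).
[[Mia Rome] [red read]]: [red read] is ((e → e) → ((t → e) → t)), [Mia Rome] is (e → e); result ((t → e) → t).
[[[Mia Rome] [red read]] seems]: [[Mia Rome] [red read]] is ((t → e) → t), seems is (t → e); result t.
[introduced [[[Mia Rome] [red read]] seems]]: introduced is (t → t), [[[Mia Rome] [red read]] seems] is t; result t.

t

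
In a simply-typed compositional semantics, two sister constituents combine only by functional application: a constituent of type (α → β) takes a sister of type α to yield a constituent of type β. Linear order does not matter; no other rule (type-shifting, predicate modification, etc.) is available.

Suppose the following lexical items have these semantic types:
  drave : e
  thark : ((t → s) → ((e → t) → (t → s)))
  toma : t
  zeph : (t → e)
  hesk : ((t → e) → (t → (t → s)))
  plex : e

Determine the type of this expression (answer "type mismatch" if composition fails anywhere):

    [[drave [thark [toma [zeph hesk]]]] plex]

type mismatch

At [zeph hesk], hesk : ((t → e) → (t → (t → s))) takes zeph : (t → e), giving (t → (t → s)).
At [toma [zeph hesk]], [zeph hesk] : (t → (t → s)) takes toma : t, giving (t → s).
At [thark [toma [zeph hesk]]], thark : ((t → s) → ((e → t) → (t → s))) takes [toma [zeph hesk]] : (t → s), giving ((e → t) → (t → s)).
At [drave [thark [toma [zeph hesk]]]]: neither e nor ((e → t) → (t → s)) can take the other as argument; the node is ill-typed.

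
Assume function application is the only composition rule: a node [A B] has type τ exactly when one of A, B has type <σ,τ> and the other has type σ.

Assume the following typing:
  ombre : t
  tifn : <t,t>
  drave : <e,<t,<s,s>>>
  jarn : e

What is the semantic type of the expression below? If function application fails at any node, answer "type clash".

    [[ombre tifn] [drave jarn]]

<s,s>

At [ombre tifn], tifn : <t,t> takes ombre : t, giving t.
At [drave jarn], drave : <e,<t,<s,s>>> takes jarn : e, giving <t,<s,s>>.
At [[ombre tifn] [drave jarn]], [drave jarn] : <t,<s,s>> takes [ombre tifn] : t, giving <s,s>.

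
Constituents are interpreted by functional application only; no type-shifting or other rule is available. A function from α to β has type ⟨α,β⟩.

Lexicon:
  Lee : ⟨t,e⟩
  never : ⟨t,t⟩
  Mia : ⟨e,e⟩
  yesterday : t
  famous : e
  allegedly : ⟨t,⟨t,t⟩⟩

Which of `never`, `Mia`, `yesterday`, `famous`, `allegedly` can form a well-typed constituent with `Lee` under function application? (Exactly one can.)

never : ⟨t,t⟩ — neither side's domain matches the other.
Mia : ⟨e,e⟩ — neither side's domain matches the other.
yesterday — combines: Lee : ⟨t,e⟩ takes yesterday : t as argument, giving e.
famous : e — neither side's domain matches the other.
allegedly : ⟨t,⟨t,t⟩⟩ — neither side's domain matches the other.

yesterday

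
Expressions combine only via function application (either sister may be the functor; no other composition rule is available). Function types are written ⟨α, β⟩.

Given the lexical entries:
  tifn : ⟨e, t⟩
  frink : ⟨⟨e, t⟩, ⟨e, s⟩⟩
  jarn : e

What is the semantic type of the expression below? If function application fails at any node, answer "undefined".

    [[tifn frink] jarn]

At [tifn frink], frink : ⟨⟨e, t⟩, ⟨e, s⟩⟩ takes tifn : ⟨e, t⟩, giving ⟨e, s⟩.
At [[tifn frink] jarn], [tifn frink] : ⟨e, s⟩ takes jarn : e, giving s.

s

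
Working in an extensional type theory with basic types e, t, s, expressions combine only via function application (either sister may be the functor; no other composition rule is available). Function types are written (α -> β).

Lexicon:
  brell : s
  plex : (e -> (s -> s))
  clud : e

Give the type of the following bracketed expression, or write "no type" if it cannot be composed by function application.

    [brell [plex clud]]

At [plex clud], plex : (e -> (s -> s)) takes clud : e, giving (s -> s).
At [brell [plex clud]], [plex clud] : (s -> s) takes brell : s, giving s.

s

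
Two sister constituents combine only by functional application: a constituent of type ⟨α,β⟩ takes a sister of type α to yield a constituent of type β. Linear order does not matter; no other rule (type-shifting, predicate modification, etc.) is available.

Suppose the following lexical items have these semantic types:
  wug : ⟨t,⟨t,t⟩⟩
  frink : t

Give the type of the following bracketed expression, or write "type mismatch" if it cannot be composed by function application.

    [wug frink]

⟨t,t⟩

[wug frink] — wug of type ⟨t,⟨t,t⟩⟩ combines with frink of type t: type ⟨t,t⟩.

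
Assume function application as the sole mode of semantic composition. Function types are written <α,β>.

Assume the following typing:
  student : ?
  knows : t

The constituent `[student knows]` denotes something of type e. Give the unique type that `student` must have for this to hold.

<t,e>

[student knows] is required to be e. knows : t cannot yield e as functor, so student : <t,e>.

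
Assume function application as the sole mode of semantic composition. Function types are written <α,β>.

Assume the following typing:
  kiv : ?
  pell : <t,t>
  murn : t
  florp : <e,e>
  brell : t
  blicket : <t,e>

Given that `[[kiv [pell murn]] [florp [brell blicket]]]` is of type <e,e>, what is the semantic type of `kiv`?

[[kiv [pell murn]] [florp [brell blicket]]] is required to be <e,e>. [florp [brell blicket]] : e cannot yield <e,e> as functor, so [kiv [pell murn]] : <e,<e,e>>.
[kiv [pell murn]] is required to be <e,<e,e>>. [pell murn] : t cannot yield <e,<e,e>> as functor, so kiv : <t,<e,<e,e>>>.

<t,<e,<e,e>>>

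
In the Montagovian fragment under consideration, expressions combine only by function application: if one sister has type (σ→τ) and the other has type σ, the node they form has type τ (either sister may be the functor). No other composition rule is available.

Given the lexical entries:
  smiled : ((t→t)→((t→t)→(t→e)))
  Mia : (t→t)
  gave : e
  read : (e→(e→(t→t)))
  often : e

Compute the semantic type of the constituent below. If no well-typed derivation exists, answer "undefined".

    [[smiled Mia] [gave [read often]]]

At [smiled Mia], smiled : ((t→t)→((t→t)→(t→e))) takes Mia : (t→t), giving ((t→t)→(t→e)).
At [read often], read : (e→(e→(t→t))) takes often : e, giving (e→(t→t)).
At [gave [read often]], [read often] : (e→(t→t)) takes gave : e, giving (t→t).
At [[smiled Mia] [gave [read often]]], [smiled Mia] : ((t→t)→(t→e)) takes [gave [read often]] : (t→t), giving (t→e).

(t→e)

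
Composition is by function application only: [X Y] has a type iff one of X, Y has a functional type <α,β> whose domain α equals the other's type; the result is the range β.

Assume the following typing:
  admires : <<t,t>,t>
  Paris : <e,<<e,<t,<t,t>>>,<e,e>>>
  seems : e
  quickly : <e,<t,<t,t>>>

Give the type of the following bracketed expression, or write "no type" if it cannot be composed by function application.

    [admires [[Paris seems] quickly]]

no type

[Paris seems]: <e,<<e,<t,<t,t>>>,<e,e>>> applied to e yields <<e,<t,<t,t>>>,<e,e>>.
[[Paris seems] quickly]: <<e,<t,<t,t>>>,<e,e>> applied to <e,<t,<t,t>>> yields <e,e>.
[admires [[Paris seems] quickly]]: <<t,t>,t> with <e,e> — neither is a function whose domain matches the other; composition fails here.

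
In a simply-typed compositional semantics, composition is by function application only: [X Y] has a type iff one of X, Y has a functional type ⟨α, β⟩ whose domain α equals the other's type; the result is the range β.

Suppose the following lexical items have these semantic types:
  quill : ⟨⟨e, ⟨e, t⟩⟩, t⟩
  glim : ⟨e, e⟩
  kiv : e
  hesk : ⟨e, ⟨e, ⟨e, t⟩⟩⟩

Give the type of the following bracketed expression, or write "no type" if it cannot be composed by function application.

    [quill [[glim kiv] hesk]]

t

[glim kiv]: glim is ⟨e, e⟩, kiv is e; result e.
[[glim kiv] hesk]: hesk is ⟨e, ⟨e, ⟨e, t⟩⟩⟩, [glim kiv] is e; result ⟨e, ⟨e, t⟩⟩.
[quill [[glim kiv] hesk]]: quill is ⟨⟨e, ⟨e, t⟩⟩, t⟩, [[glim kiv] hesk] is ⟨e, ⟨e, t⟩⟩; result t.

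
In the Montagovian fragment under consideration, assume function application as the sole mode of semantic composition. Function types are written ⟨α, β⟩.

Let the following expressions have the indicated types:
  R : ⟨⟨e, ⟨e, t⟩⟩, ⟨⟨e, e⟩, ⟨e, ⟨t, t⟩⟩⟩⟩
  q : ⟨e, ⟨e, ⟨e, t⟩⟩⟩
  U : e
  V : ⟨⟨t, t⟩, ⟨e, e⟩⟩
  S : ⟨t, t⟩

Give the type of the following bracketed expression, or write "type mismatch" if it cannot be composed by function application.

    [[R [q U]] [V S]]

⟨e, ⟨t, t⟩⟩

[q U]: ⟨e, ⟨e, ⟨e, t⟩⟩⟩ applied to e yields ⟨e, ⟨e, t⟩⟩.
[R [q U]]: ⟨⟨e, ⟨e, t⟩⟩, ⟨⟨e, e⟩, ⟨e, ⟨t, t⟩⟩⟩⟩ applied to ⟨e, ⟨e, t⟩⟩ yields ⟨⟨e, e⟩, ⟨e, ⟨t, t⟩⟩⟩.
[V S]: ⟨⟨t, t⟩, ⟨e, e⟩⟩ applied to ⟨t, t⟩ yields ⟨e, e⟩.
[[R [q U]] [V S]]: ⟨⟨e, e⟩, ⟨e, ⟨t, t⟩⟩⟩ applied to ⟨e, e⟩ yields ⟨e, ⟨t, t⟩⟩.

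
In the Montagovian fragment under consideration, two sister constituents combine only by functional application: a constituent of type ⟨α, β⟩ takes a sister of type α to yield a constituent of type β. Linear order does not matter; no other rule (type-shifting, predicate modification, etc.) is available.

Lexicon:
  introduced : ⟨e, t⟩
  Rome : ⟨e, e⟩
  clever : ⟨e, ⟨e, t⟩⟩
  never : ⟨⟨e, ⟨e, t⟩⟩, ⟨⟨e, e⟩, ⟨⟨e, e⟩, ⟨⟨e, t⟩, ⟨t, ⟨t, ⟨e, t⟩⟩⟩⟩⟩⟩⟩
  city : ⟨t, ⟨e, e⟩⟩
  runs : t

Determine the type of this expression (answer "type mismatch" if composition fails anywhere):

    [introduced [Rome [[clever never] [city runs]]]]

⟨t, ⟨t, ⟨e, t⟩⟩⟩

[clever never] — never of type ⟨⟨e, ⟨e, t⟩⟩, ⟨⟨e, e⟩, ⟨⟨e, e⟩, ⟨⟨e, t⟩, ⟨t, ⟨t, ⟨e, t⟩⟩⟩⟩⟩⟩⟩ combines with clever of type ⟨e, ⟨e, t⟩⟩: type ⟨⟨e, e⟩, ⟨⟨e, e⟩, ⟨⟨e, t⟩, ⟨t, ⟨t, ⟨e, t⟩⟩⟩⟩⟩⟩.
[city runs] — city of type ⟨t, ⟨e, e⟩⟩ combines with runs of type t: type ⟨e, e⟩.
[[clever never] [city runs]] — [clever never] of type ⟨⟨e, e⟩, ⟨⟨e, e⟩, ⟨⟨e, t⟩, ⟨t, ⟨t, ⟨e, t⟩⟩⟩⟩⟩⟩ combines with [city runs] of type ⟨e, e⟩: type ⟨⟨e, e⟩, ⟨⟨e, t⟩, ⟨t, ⟨t, ⟨e, t⟩⟩⟩⟩⟩.
[Rome [[clever never] [city runs]]] — [[clever never] [city runs]] of type ⟨⟨e, e⟩, ⟨⟨e, t⟩, ⟨t, ⟨t, ⟨e, t⟩⟩⟩⟩⟩ combines with Rome of type ⟨e, e⟩: type ⟨⟨e, t⟩, ⟨t, ⟨t, ⟨e, t⟩⟩⟩⟩.
[introduced [Rome [[clever never] [city runs]]]] — [Rome [[clever never] [city runs]]] of type ⟨⟨e, t⟩, ⟨t, ⟨t, ⟨e, t⟩⟩⟩⟩ combines with introduced of type ⟨e, t⟩: type ⟨t, ⟨t, ⟨e, t⟩⟩⟩.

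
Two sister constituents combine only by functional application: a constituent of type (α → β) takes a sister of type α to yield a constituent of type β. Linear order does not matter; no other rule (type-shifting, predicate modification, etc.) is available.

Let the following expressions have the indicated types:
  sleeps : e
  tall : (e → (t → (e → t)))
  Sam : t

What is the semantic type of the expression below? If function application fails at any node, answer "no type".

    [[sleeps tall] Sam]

At [sleeps tall], tall : (e → (t → (e → t))) takes sleeps : e, giving (t → (e → t)).
At [[sleeps tall] Sam], [sleeps tall] : (t → (e → t)) takes Sam : t, giving (e → t).

(e → t)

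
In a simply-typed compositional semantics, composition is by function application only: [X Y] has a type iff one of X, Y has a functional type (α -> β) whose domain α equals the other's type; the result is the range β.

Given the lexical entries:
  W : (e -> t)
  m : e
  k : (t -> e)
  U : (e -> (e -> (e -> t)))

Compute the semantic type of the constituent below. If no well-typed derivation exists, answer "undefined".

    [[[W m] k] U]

(e -> (e -> t))

[W m]: W is (e -> t), m is e; result t.
[[W m] k]: k is (t -> e), [W m] is t; result e.
[[[W m] k] U]: U is (e -> (e -> (e -> t))), [[W m] k] is e; result (e -> (e -> t)).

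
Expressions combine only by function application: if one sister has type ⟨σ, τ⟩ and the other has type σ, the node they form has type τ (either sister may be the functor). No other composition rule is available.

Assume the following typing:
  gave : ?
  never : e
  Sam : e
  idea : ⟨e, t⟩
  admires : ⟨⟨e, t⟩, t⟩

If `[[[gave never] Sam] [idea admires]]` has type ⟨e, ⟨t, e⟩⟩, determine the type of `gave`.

⟨e, ⟨e, ⟨t, ⟨e, ⟨t, e⟩⟩⟩⟩⟩

[[[gave never] Sam] [idea admires]] must have type ⟨e, ⟨t, e⟩⟩. The sister [idea admires] has type t; that is not a function onto ⟨e, ⟨t, e⟩⟩, so [[gave never] Sam] must be the functor, of type ⟨t, ⟨e, ⟨t, e⟩⟩⟩.
[[gave never] Sam] must have type ⟨t, ⟨e, ⟨t, e⟩⟩⟩. The sister Sam has type e; that is not a function onto ⟨t, ⟨e, ⟨t, e⟩⟩⟩, so [gave never] must be the functor, of type ⟨e, ⟨t, ⟨e, ⟨t, e⟩⟩⟩⟩.
[gave never] must have type ⟨e, ⟨t, ⟨e, ⟨t, e⟩⟩⟩⟩. The sister never has type e; that is not a function onto ⟨e, ⟨t, ⟨e, ⟨t, e⟩⟩⟩⟩, so gave must be the functor, of type ⟨e, ⟨e, ⟨t, ⟨e, ⟨t, e⟩⟩⟩⟩⟩.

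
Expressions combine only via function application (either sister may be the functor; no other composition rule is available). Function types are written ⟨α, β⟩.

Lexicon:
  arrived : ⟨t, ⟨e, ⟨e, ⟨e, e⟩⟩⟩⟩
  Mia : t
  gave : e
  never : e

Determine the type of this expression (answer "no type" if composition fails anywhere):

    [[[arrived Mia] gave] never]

[arrived Mia]: arrived is ⟨t, ⟨e, ⟨e, ⟨e, e⟩⟩⟩⟩, Mia is t; result ⟨e, ⟨e, ⟨e, e⟩⟩⟩.
[[arrived Mia] gave]: [arrived Mia] is ⟨e, ⟨e, ⟨e, e⟩⟩⟩, gave is e; result ⟨e, ⟨e, e⟩⟩.
[[[arrived Mia] gave] never]: [[arrived Mia] gave] is ⟨e, ⟨e, e⟩⟩, never is e; result ⟨e, e⟩.

⟨e, e⟩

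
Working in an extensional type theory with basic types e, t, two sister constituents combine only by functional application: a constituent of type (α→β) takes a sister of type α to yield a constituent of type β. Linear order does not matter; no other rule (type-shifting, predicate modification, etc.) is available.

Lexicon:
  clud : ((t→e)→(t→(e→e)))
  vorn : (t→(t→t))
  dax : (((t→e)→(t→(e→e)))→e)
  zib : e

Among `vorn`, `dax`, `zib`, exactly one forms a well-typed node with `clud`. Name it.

vorn : (t→(t→t)) — clud needs (t→e); vorn needs t; neither fits.
dax — combines: dax : (((t→e)→(t→(e→e)))→e) takes clud : ((t→e)→(t→(e→e))) as argument, giving e.
zib : e — clud needs (t→e); zib needs nothing (atomic); neither fits.

dax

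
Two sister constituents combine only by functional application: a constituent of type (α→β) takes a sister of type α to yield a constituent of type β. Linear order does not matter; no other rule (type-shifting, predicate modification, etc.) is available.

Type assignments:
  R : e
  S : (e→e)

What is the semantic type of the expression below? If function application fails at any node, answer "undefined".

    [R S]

At [R S], S : (e→e) takes R : e, giving e.

e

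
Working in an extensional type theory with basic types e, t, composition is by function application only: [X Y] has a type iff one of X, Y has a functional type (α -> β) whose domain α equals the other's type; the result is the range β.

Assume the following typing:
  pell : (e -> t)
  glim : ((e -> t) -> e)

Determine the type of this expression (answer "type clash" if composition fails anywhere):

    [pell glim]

[pell glim]: functor glim : ((e -> t) -> e), argument pell : (e -> t); result e.

e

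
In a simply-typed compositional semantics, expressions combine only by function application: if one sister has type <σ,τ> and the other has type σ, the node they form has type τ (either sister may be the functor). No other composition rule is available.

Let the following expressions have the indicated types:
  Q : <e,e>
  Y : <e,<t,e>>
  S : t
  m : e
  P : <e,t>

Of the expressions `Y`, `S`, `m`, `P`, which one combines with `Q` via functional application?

m

Y : <e,<t,e>> — neither side's domain matches the other.
S : t — neither side's domain matches the other.
m — combines: Q : <e,e> takes m : e as argument, giving e.
P : <e,t> — neither side's domain matches the other.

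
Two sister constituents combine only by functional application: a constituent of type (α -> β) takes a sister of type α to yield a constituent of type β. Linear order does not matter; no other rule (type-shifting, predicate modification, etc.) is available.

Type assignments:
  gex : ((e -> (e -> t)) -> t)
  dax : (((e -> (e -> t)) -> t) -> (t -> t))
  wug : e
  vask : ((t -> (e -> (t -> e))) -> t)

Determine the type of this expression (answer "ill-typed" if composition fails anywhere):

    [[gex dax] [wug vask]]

[gex dax]: (((e -> (e -> t)) -> t) -> (t -> t)) applied to ((e -> (e -> t)) -> t) yields (t -> t).
[wug vask]: e with ((t -> (e -> (t -> e))) -> t) — neither is a function whose domain matches the other; composition fails here.

ill-typed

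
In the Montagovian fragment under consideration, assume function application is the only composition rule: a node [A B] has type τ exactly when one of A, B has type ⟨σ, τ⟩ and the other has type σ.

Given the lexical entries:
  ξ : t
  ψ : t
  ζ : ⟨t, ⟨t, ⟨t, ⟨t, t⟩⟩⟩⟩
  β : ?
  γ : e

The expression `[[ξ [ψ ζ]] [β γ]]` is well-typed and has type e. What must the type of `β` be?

⟨e, ⟨⟨t, ⟨t, t⟩⟩, e⟩⟩

At [[ξ [ψ ζ]] [β γ]] (required: e): [ξ [ψ ζ]] is ⟨t, ⟨t, t⟩⟩, which is not a function with range e; hence [β γ] is the functor — type ⟨⟨t, ⟨t, t⟩⟩, e⟩.
At [β γ] (required: ⟨⟨t, ⟨t, t⟩⟩, e⟩): γ is e, which is not a function with range ⟨⟨t, ⟨t, t⟩⟩, e⟩; hence β is the functor — type ⟨e, ⟨⟨t, ⟨t, t⟩⟩, e⟩⟩.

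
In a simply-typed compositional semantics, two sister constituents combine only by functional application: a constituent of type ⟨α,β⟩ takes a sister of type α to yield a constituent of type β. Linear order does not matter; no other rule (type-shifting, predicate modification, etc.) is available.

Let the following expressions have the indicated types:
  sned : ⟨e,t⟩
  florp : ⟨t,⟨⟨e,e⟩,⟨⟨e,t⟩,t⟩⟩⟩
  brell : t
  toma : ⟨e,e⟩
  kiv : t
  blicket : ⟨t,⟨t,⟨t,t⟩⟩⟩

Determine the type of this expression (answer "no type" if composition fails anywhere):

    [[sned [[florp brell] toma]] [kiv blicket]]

⟨t,t⟩

At [florp brell], florp : ⟨t,⟨⟨e,e⟩,⟨⟨e,t⟩,t⟩⟩⟩ takes brell : t, giving ⟨⟨e,e⟩,⟨⟨e,t⟩,t⟩⟩.
At [[florp brell] toma], [florp brell] : ⟨⟨e,e⟩,⟨⟨e,t⟩,t⟩⟩ takes toma : ⟨e,e⟩, giving ⟨⟨e,t⟩,t⟩.
At [sned [[florp brell] toma]], [[florp brell] toma] : ⟨⟨e,t⟩,t⟩ takes sned : ⟨e,t⟩, giving t.
At [kiv blicket], blicket : ⟨t,⟨t,⟨t,t⟩⟩⟩ takes kiv : t, giving ⟨t,⟨t,t⟩⟩.
At [[sned [[florp brell] toma]] [kiv blicket]], [kiv blicket] : ⟨t,⟨t,t⟩⟩ takes [sned [[florp brell] toma]] : t, giving ⟨t,t⟩.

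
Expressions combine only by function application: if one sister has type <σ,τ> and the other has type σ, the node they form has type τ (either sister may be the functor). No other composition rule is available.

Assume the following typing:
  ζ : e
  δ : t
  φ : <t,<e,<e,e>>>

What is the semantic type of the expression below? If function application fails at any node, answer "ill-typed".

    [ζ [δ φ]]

<e,e>

[δ φ]: φ is <t,<e,<e,e>>>, δ is t; result <e,<e,e>>.
[ζ [δ φ]]: [δ φ] is <e,<e,e>>, ζ is e; result <e,e>.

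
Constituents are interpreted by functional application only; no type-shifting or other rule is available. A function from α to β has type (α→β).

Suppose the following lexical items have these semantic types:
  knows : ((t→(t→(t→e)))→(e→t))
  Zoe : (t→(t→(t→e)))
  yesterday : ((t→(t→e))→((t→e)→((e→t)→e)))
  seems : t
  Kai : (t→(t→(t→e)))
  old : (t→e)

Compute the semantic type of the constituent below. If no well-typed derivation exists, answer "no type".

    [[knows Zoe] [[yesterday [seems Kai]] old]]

e

[knows Zoe]: functor knows : ((t→(t→(t→e)))→(e→t)), argument Zoe : (t→(t→(t→e))); result (e→t).
[seems Kai]: functor Kai : (t→(t→(t→e))), argument seems : t; result (t→(t→e)).
[yesterday [seems Kai]]: functor yesterday : ((t→(t→e))→((t→e)→((e→t)→e))), argument [seems Kai] : (t→(t→e)); result ((t→e)→((e→t)→e)).
[[yesterday [seems Kai]] old]: functor [yesterday [seems Kai]] : ((t→e)→((e→t)→e)), argument old : (t→e); result ((e→t)→e).
[[knows Zoe] [[yesterday [seems Kai]] old]]: functor [[yesterday [seems Kai]] old] : ((e→t)→e), argument [knows Zoe] : (e→t); result e.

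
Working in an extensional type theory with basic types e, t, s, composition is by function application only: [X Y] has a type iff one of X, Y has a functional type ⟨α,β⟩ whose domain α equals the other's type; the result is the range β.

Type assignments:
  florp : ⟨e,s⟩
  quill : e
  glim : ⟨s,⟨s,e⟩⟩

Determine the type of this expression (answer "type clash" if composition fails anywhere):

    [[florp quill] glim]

At [florp quill], florp : ⟨e,s⟩ takes quill : e, giving s.
At [[florp quill] glim], glim : ⟨s,⟨s,e⟩⟩ takes [florp quill] : s, giving ⟨s,e⟩.

⟨s,e⟩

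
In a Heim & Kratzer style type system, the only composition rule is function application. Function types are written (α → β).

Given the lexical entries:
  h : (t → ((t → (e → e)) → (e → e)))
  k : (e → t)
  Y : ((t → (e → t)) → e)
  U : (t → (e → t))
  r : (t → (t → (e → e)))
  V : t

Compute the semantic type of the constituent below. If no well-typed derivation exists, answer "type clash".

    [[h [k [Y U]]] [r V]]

[Y U] — Y of type ((t → (e → t)) → e) combines with U of type (t → (e → t)): type e.
[k [Y U]] — k of type (e → t) combines with [Y U] of type e: type t.
[h [k [Y U]]] — h of type (t → ((t → (e → e)) → (e → e))) combines with [k [Y U]] of type t: type ((t → (e → e)) → (e → e)).
[r V] — r of type (t → (t → (e → e))) combines with V of type t: type (t → (e → e)).
[[h [k [Y U]]] [r V]] — [h [k [Y U]]] of type ((t → (e → e)) → (e → e)) combines with [r V] of type (t → (e → e)): type (e → e).

(e → e)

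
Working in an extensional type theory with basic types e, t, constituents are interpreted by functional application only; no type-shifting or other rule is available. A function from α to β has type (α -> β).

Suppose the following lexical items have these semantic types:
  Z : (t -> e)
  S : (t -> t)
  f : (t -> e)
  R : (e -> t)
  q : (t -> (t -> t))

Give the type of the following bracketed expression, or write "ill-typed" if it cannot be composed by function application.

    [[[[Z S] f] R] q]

ill-typed

[Z S]: (t -> e) with (t -> t) — neither is a function whose domain matches the other; composition fails here.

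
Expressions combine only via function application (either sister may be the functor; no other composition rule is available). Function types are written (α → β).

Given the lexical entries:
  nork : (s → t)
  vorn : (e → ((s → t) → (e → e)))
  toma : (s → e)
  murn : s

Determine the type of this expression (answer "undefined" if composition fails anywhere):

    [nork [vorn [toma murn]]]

(e → e)

[toma murn]: (s → e) applied to s yields e.
[vorn [toma murn]]: (e → ((s → t) → (e → e))) applied to e yields ((s → t) → (e → e)).
[nork [vorn [toma murn]]]: ((s → t) → (e → e)) applied to (s → t) yields (e → e).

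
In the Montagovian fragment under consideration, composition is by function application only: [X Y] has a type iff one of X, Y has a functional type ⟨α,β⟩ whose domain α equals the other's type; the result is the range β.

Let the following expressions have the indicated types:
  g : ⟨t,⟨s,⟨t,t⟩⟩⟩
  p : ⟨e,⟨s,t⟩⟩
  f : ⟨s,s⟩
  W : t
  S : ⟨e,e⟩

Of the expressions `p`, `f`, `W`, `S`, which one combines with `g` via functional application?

W

p : ⟨e,⟨s,t⟩⟩ — does not combine with g.
f : ⟨s,s⟩ — does not combine with g.
W — combines: g : ⟨t,⟨s,⟨t,t⟩⟩⟩ takes W : t as argument, giving ⟨s,⟨t,t⟩⟩.
S : ⟨e,e⟩ — does not combine with g.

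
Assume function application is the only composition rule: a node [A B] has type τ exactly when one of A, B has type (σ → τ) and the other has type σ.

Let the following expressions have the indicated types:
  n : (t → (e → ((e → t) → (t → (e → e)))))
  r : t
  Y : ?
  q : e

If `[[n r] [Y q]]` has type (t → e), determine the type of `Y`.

At [[n r] [Y q]] (required: (t → e)): [n r] is (e → ((e → t) → (t → (e → e)))), which is not a function with range (t → e); hence [Y q] is the functor — type ((e → ((e → t) → (t → (e → e)))) → (t → e)).
At [Y q] (required: ((e → ((e → t) → (t → (e → e)))) → (t → e))): q is e, which is not a function with range ((e → ((e → t) → (t → (e → e)))) → (t → e)); hence Y is the functor — type (e → ((e → ((e → t) → (t → (e → e)))) → (t → e))).

(e → ((e → ((e → t) → (t → (e → e)))) → (t → e)))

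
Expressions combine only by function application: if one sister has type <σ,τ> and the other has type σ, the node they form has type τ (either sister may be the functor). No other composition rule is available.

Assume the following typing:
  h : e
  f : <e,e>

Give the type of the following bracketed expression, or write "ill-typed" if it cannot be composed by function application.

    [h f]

[h f]: f is <e,e>, h is e; result e.

e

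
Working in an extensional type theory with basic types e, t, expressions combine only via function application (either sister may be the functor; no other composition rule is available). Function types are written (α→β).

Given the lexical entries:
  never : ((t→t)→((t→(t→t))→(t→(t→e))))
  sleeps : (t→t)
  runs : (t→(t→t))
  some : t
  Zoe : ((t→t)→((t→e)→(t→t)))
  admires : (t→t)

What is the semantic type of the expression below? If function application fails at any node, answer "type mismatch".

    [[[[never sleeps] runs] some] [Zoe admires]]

[never sleeps]: functor never : ((t→t)→((t→(t→t))→(t→(t→e)))), argument sleeps : (t→t); result ((t→(t→t))→(t→(t→e))).
[[never sleeps] runs]: functor [never sleeps] : ((t→(t→t))→(t→(t→e))), argument runs : (t→(t→t)); result (t→(t→e)).
[[[never sleeps] runs] some]: functor [[never sleeps] runs] : (t→(t→e)), argument some : t; result (t→e).
[Zoe admires]: functor Zoe : ((t→t)→((t→e)→(t→t))), argument admires : (t→t); result ((t→e)→(t→t)).
[[[[never sleeps] runs] some] [Zoe admires]]: functor [Zoe admires] : ((t→e)→(t→t)), argument [[[never sleeps] runs] some] : (t→e); result (t→t).

(t→t)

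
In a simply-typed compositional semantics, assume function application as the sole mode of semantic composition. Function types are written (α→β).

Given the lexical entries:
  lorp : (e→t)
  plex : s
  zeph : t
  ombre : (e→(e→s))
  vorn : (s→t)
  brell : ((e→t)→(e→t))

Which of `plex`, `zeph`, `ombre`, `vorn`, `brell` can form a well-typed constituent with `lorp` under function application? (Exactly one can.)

brell

plex : s — lorp needs e; plex needs nothing (atomic); neither fits.
zeph : t — lorp needs e; zeph needs nothing (atomic); neither fits.
ombre : (e→(e→s)) — lorp needs e; ombre needs e; neither fits.
vorn : (s→t) — lorp needs e; vorn needs s; neither fits.
brell — combines: brell : ((e→t)→(e→t)) takes lorp : (e→t) as argument, giving (e→t).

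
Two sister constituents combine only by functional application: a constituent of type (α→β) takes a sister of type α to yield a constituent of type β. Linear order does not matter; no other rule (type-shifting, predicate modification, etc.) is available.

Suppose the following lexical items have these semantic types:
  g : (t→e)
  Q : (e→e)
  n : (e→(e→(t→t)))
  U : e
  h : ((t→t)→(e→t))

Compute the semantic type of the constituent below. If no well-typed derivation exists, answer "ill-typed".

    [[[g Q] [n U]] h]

ill-typed

[g Q]: (t→e) with (e→e) — neither is a function whose domain matches the other; composition fails here.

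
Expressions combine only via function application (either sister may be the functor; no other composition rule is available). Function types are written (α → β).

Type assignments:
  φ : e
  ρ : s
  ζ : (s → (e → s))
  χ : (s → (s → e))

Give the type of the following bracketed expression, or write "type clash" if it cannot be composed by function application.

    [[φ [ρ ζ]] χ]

(s → e)

[ρ ζ]: (s → (e → s)) applied to s yields (e → s).
[φ [ρ ζ]]: (e → s) applied to e yields s.
[[φ [ρ ζ]] χ]: (s → (s → e)) applied to s yields (s → e).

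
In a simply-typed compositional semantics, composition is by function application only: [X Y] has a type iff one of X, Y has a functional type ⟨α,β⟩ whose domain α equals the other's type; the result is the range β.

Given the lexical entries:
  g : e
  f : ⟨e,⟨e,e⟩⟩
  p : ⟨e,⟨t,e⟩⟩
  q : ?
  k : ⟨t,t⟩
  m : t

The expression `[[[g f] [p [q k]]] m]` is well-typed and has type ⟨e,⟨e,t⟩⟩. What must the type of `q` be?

⟨⟨t,t⟩,⟨⟨e,⟨t,e⟩⟩,⟨⟨e,e⟩,⟨t,⟨e,⟨e,t⟩⟩⟩⟩⟩⟩

[[[g f] [p [q k]]] m] must have type ⟨e,⟨e,t⟩⟩. The sister m has type t; that is not a function onto ⟨e,⟨e,t⟩⟩, so [[g f] [p [q k]]] must be the functor, of type ⟨t,⟨e,⟨e,t⟩⟩⟩.
[[g f] [p [q k]]] must have type ⟨t,⟨e,⟨e,t⟩⟩⟩. The sister [g f] has type ⟨e,e⟩; that is not a function onto ⟨t,⟨e,⟨e,t⟩⟩⟩, so [p [q k]] must be the functor, of type ⟨⟨e,e⟩,⟨t,⟨e,⟨e,t⟩⟩⟩⟩.
[p [q k]] must have type ⟨⟨e,e⟩,⟨t,⟨e,⟨e,t⟩⟩⟩⟩. The sister p has type ⟨e,⟨t,e⟩⟩; that is not a function onto ⟨⟨e,e⟩,⟨t,⟨e,⟨e,t⟩⟩⟩⟩, so [q k] must be the functor, of type ⟨⟨e,⟨t,e⟩⟩,⟨⟨e,e⟩,⟨t,⟨e,⟨e,t⟩⟩⟩⟩⟩.
[q k] must have type ⟨⟨e,⟨t,e⟩⟩,⟨⟨e,e⟩,⟨t,⟨e,⟨e,t⟩⟩⟩⟩⟩. The sister k has type ⟨t,t⟩; that is not a function onto ⟨⟨e,⟨t,e⟩⟩,⟨⟨e,e⟩,⟨t,⟨e,⟨e,t⟩⟩⟩⟩⟩, so q must be the functor, of type ⟨⟨t,t⟩,⟨⟨e,⟨t,e⟩⟩,⟨⟨e,e⟩,⟨t,⟨e,⟨e,t⟩⟩⟩⟩⟩⟩.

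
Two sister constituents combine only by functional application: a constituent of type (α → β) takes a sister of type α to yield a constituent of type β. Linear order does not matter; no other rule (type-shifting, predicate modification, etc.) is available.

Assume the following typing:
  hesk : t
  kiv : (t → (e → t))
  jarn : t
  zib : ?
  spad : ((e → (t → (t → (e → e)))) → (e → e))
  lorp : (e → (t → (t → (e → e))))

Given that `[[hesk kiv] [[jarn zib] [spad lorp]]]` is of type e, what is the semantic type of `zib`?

[[hesk kiv] [[jarn zib] [spad lorp]]] is required to be e. [hesk kiv] : (e → t) cannot yield e as functor, so [[jarn zib] [spad lorp]] : ((e → t) → e).
[[jarn zib] [spad lorp]] is required to be ((e → t) → e). [spad lorp] : (e → e) cannot yield ((e → t) → e) as functor, so [jarn zib] : ((e → e) → ((e → t) → e)).
[jarn zib] is required to be ((e → e) → ((e → t) → e)). jarn : t cannot yield ((e → e) → ((e → t) → e)) as functor, so zib : (t → ((e → e) → ((e → t) → e))).

(t → ((e → e) → ((e → t) → e)))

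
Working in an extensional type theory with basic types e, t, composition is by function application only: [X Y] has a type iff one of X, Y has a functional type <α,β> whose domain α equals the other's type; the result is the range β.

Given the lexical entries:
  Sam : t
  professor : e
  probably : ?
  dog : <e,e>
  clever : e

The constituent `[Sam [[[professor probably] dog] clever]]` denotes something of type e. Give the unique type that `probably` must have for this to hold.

[Sam [[[professor probably] dog] clever]] is required to be e. Sam : t cannot yield e as functor, so [[[professor probably] dog] clever] : <t,e>.
[[[professor probably] dog] clever] is required to be <t,e>. clever : e cannot yield <t,e> as functor, so [[professor probably] dog] : <e,<t,e>>.
[[professor probably] dog] is required to be <e,<t,e>>. dog : <e,e> cannot yield <e,<t,e>> as functor, so [professor probably] : <<e,e>,<e,<t,e>>>.
[professor probably] is required to be <<e,e>,<e,<t,e>>>. professor : e cannot yield <<e,e>,<e,<t,e>>> as functor, so probably : <e,<<e,e>,<e,<t,e>>>>.

<e,<<e,e>,<e,<t,e>>>>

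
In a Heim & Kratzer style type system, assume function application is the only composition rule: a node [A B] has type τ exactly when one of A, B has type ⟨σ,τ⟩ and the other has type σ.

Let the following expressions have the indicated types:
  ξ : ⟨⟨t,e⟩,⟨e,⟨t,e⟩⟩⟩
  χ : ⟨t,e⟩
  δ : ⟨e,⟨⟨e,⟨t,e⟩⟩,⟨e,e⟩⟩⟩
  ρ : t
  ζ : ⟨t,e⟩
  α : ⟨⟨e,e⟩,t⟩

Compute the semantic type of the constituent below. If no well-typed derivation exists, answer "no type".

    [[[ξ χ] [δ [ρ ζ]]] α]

t

[ξ χ]: functor ξ : ⟨⟨t,e⟩,⟨e,⟨t,e⟩⟩⟩, argument χ : ⟨t,e⟩; result ⟨e,⟨t,e⟩⟩.
[ρ ζ]: functor ζ : ⟨t,e⟩, argument ρ : t; result e.
[δ [ρ ζ]]: functor δ : ⟨e,⟨⟨e,⟨t,e⟩⟩,⟨e,e⟩⟩⟩, argument [ρ ζ] : e; result ⟨⟨e,⟨t,e⟩⟩,⟨e,e⟩⟩.
[[ξ χ] [δ [ρ ζ]]]: functor [δ [ρ ζ]] : ⟨⟨e,⟨t,e⟩⟩,⟨e,e⟩⟩, argument [ξ χ] : ⟨e,⟨t,e⟩⟩; result ⟨e,e⟩.
[[[ξ χ] [δ [ρ ζ]]] α]: functor α : ⟨⟨e,e⟩,t⟩, argument [[ξ χ] [δ [ρ ζ]]] : ⟨e,e⟩; result t.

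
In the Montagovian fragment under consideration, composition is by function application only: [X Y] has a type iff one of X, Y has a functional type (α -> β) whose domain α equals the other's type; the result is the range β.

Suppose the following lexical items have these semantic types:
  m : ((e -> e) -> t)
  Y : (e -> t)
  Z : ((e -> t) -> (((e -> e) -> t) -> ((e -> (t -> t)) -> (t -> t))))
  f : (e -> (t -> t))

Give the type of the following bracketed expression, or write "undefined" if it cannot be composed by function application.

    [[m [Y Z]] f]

[Y Z]: Z is ((e -> t) -> (((e -> e) -> t) -> ((e -> (t -> t)) -> (t -> t)))), Y is (e -> t); result (((e -> e) -> t) -> ((e -> (t -> t)) -> (t -> t))).
[m [Y Z]]: [Y Z] is (((e -> e) -> t) -> ((e -> (t -> t)) -> (t -> t))), m is ((e -> e) -> t); result ((e -> (t -> t)) -> (t -> t)).
[[m [Y Z]] f]: [m [Y Z]] is ((e -> (t -> t)) -> (t -> t)), f is (e -> (t -> t)); result (t -> t).

(t -> t)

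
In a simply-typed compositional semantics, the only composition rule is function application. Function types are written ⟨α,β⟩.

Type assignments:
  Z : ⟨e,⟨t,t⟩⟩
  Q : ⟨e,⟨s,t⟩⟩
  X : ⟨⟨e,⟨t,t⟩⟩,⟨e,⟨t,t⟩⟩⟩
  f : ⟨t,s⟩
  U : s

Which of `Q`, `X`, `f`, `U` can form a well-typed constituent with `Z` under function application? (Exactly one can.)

Q : ⟨e,⟨s,t⟩⟩ — Z needs e; Q needs e; neither fits.
X — combines: X : ⟨⟨e,⟨t,t⟩⟩,⟨e,⟨t,t⟩⟩⟩ takes Z : ⟨e,⟨t,t⟩⟩ as argument, giving ⟨e,⟨t,t⟩⟩.
f : ⟨t,s⟩ — Z needs e; f needs t; neither fits.
U : s — Z needs e; U needs nothing (atomic); neither fits.

X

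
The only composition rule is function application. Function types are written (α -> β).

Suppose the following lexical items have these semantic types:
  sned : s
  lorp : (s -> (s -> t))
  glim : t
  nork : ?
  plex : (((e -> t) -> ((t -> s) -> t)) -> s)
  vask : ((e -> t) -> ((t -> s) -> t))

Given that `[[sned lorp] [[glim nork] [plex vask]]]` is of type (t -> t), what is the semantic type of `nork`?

[[sned lorp] [[glim nork] [plex vask]]] must have type (t -> t). The sister [sned lorp] has type (s -> t); that is not a function onto (t -> t), so [[glim nork] [plex vask]] must be the functor, of type ((s -> t) -> (t -> t)).
[[glim nork] [plex vask]] must have type ((s -> t) -> (t -> t)). The sister [plex vask] has type s; that is not a function onto ((s -> t) -> (t -> t)), so [glim nork] must be the functor, of type (s -> ((s -> t) -> (t -> t))).
[glim nork] must have type (s -> ((s -> t) -> (t -> t))). The sister glim has type t; that is not a function onto (s -> ((s -> t) -> (t -> t))), so nork must be the functor, of type (t -> (s -> ((s -> t) -> (t -> t)))).

(t -> (s -> ((s -> t) -> (t -> t))))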